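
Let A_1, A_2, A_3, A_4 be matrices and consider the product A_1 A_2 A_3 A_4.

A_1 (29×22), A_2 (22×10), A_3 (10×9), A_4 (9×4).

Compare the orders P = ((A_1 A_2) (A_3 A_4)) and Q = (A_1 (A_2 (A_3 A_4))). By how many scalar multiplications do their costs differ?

4108

Order P = ((A_1 A_2) (A_3 A_4)): (A_1 A_2): 29×22 by 22×10 → 29×10, cost 29·22·10 = 6380; (A_3 A_4): 10×9 by 9×4 → 10×4, cost 10·9·4 = 360; ((A_1 A_2) (A_3 A_4)): 29×10 by 10×4 → 29×4, cost 29·10·4 = 1160; cumulative 7900. Total 7900.
Order Q = (A_1 (A_2 (A_3 A_4))): (A_3 A_4): 10×9 by 9×4 → 10×4, cost 10·9·4 = 360; (A_2 (A_3 A_4)): 22×10 by 10×4 → 22×4, cost 22·10·4 = 880; cumulative 1240; (A_1 (A_2 (A_3 A_4))): 29×22 by 22×4 → 29×4, cost 29·22·4 = 2552; cumulative 3792. Total 3792.
Difference: |7900 − 3792| = 4108.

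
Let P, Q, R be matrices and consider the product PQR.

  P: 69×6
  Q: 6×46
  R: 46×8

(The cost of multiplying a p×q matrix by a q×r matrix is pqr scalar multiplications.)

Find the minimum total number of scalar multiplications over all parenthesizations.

Order (P(QR)): (QR): 6×46 by 46×8 → 6×8, cost 6·46·8 = 2208; (P(QR)): 69×6 by 6×8 → 69×8, cost 69·6·8 = 3312; cumulative 5520. Total 5520.
Order ((PQ)R): (PQ): 69×6 by 6×46 → 69×46, cost 69·6·46 = 19044; ((PQ)R): 69×46 by 46×8 → 69×8, cost 69·46·8 = 25392; cumulative 44436. Total 44436.
Minimum: 5520.

5520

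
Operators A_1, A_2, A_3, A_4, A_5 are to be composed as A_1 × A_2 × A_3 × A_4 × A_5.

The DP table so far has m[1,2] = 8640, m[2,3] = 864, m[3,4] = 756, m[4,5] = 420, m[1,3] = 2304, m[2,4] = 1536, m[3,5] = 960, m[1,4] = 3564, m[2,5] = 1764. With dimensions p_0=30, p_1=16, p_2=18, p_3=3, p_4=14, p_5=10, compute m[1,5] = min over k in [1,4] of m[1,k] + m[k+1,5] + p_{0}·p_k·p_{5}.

3624

m[1,5] = min over k∈[1,4] of m[1,k]+m[k+1,5]+p_{0}·p_k·p_{5}.
k=1: 0 + 1764 + 30·16·10 = 6564; k=2: 8640 + 960 + 30·18·10 = 15000; k=3: 2304 + 420 + 30·3·10 = 3624; k=4: 3564 + 0 + 30·14·10 = 7764.
Minimum: 3624 at k=3.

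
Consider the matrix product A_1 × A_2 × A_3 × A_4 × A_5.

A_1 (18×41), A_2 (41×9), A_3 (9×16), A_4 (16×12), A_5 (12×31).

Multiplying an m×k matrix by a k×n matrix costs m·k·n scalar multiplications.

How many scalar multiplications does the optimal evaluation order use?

Adjacent pairs: A_1A_2 = 18·41·9 = 6642; A_2A_3 = 41·9·16 = 5904; A_3A_4 = 9·16·12 = 1728; A_4A_5 = 16·12·31 = 5952.
Length 3: A_1..A_3: k=1: 0+5904+18·41·16=17712; k=2: 6642+0+18·9·16=9234 → min 9234 | A_2..A_4: k=2: 0+1728+41·9·12=6156; k=3: 5904+0+41·16·12=13776 → min 6156 | A_3..A_5: k=3: 0+5952+9·16·31=10416; k=4: 1728+0+9·12·31=5076 → min 5076.
Length 4: A_1..A_4: k=1: 0+6156+18·41·12=15012; k=2: 6642+1728+18·9·12=10314; k=3: 9234+0+18·16·12=12690 → min 10314 | A_2..A_5: k=2: 0+5076+41·9·31=16515; k=3: 5904+5952+41·16·31=32192; k=4: 6156+0+41·12·31=21408 → min 16515.
Length 5: A_1..A_5: k=1: 0+16515+18·41·31=39393; k=2: 6642+5076+18·9·31=16740; k=3: 9234+5952+18·16·31=24114; k=4: 10314+0+18·12·31=17010 → min 16740.
Optimal order: ((A_1 × A_2) × ((A_3 × A_4) × A_5)) with cost 16740.

16740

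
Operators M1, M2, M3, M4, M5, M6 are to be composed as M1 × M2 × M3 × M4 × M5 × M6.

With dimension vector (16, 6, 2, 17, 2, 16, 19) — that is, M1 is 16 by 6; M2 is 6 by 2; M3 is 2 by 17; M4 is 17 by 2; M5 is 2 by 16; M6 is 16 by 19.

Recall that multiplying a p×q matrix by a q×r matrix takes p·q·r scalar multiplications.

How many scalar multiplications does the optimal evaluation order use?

1500

Adjacent pairs: M1M2 = 16·6·2 = 192; M2M3 = 6·2·17 = 204; M3M4 = 2·17·2 = 68; M4M5 = 17·2·16 = 544; M5M6 = 2·16·19 = 608.
Length 3: M1..M3: k=1: 0+204+16·6·17=1836; k=2: 192+0+16·2·17=736 → min 736 | M2..M4: k=2: 0+68+6·2·2=92; k=3: 204+0+6·17·2=408 → min 92 | M3..M5: k=3: 0+544+2·17·16=1088; k=4: 68+0+2·2·16=132 → min 132 | M4..M6: k=4: 0+608+17·2·19=1254; k=5: 544+0+17·16·19=5712 → min 1254.
Length 4: M1..M4: k=1: 0+92+16·6·2=284; k=2: 192+68+16·2·2=324; k=3: 736+0+16·17·2=1280 → min 284 | M2..M5: k=2: 0+132+6·2·16=324; k=3: 204+544+6·17·16=2380; k=4: 92+0+6·2·16=284 → min 284 | M3..M6: k=3: 0+1254+2·17·19=1900; k=4: 68+608+2·2·19=752; k=5: 132+0+2·16·19=740 → min 740.
Length 5: M1..M5: k=1: 0+284+16·6·16=1820; k=2: 192+132+16·2·16=836; k=3: 736+544+16·17·16=5632; k=4: 284+0+16·2·16=796 → min 796 | M2..M6: k=2: 0+740+6·2·19=968; k=3: 204+1254+6·17·19=3396; k=4: 92+608+6·2·19=928; k=5: 284+0+6·16·19=2108 → min 928.
Length 6: M1..M6: k=1: 0+928+16·6·19=2752; k=2: 192+740+16·2·19=1540; k=3: 736+1254+16·17·19=7158; k=4: 284+608+16·2·19=1500; k=5: 796+0+16·16·19=5660 → min 1500.
Optimal order: ((M1 × (M2 × (M3 × M4))) × (M5 × M6)) with cost 1500.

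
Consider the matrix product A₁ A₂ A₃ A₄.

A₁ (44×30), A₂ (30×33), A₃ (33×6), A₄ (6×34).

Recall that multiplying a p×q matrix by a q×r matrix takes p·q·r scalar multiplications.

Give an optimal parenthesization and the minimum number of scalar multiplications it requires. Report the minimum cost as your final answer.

22836

Adjacent pairs: A₁A₂ = 44·30·33 = 43560; A₂A₃ = 30·33·6 = 5940; A₃A₄ = 33·6·34 = 6732.
Length 3: A₁..A₃: k=1: 0+5940+44·30·6=13860; k=2: 43560+0+44·33·6=52272 → min 13860 | A₂..A₄: k=2: 0+6732+30·33·34=40392; k=3: 5940+0+30·6·34=12060 → min 12060.
Length 4: A₁..A₄: k=1: 0+12060+44·30·34=56940; k=2: 43560+6732+44·33·34=99660; k=3: 13860+0+44·6·34=22836 → min 22836.
Optimal parenthesization: ((A₁ (A₂ A₃)) A₄) with cost 22836.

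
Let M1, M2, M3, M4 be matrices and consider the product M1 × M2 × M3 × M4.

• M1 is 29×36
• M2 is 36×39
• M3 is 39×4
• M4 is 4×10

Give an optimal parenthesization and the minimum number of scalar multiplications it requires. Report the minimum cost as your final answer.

10952

Adjacent pairs: M1M2 = 29·36·39 = 40716; M2M3 = 36·39·4 = 5616; M3M4 = 39·4·10 = 1560.
Length 3: M1..M3: k=1: 0+5616+29·36·4=9792; k=2: 40716+0+29·39·4=45240 → min 9792 | M2..M4: k=2: 0+1560+36·39·10=15600; k=3: 5616+0+36·4·10=7056 → min 7056.
Length 4: M1..M4: k=1: 0+7056+29·36·10=17496; k=2: 40716+1560+29·39·10=53586; k=3: 9792+0+29·4·10=10952 → min 10952.
Optimal parenthesization: ((M1 × (M2 × M3)) × M4) with cost 10952.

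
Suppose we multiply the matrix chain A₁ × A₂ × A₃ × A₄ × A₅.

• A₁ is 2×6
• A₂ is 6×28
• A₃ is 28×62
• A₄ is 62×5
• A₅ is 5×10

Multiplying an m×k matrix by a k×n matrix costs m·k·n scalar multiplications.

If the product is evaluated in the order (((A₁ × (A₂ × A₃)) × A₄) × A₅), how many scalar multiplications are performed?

11880

(A₂ × A₃): 6×28 by 28×62 → 6×62, cost 6·28·62 = 10416
(A₁ × (A₂ × A₃)): 2×6 by 6×62 → 2×62, cost 2·6·62 = 744; cumulative 11160
((A₁ × (A₂ × A₃)) × A₄): 2×62 by 62×5 → 2×5, cost 2·62·5 = 620; cumulative 11780
(((A₁ × (A₂ × A₃)) × A₄) × A₅): 2×5 by 5×10 → 2×10, cost 2·5·10 = 100; cumulative 11880
Total: 11880 scalar multiplications.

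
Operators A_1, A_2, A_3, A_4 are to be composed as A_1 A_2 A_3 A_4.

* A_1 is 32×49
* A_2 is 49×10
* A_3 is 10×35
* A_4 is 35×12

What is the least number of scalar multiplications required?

Adjacent pairs: A_1A_2 = 32·49·10 = 15680; A_2A_3 = 49·10·35 = 17150; A_3A_4 = 10·35·12 = 4200.
Length 3: A_1..A_3: k=1: 0+17150+32·49·35=72030; k=2: 15680+0+32·10·35=26880 → min 26880 | A_2..A_4: k=2: 0+4200+49·10·12=10080; k=3: 17150+0+49·35·12=37730 → min 10080.
Length 4: A_1..A_4: k=1: 0+10080+32·49·12=28896; k=2: 15680+4200+32·10·12=23720; k=3: 26880+0+32·35·12=40320 → min 23720.
Optimal order: ((A_1 A_2) (A_3 A_4)) with cost 23720.

23720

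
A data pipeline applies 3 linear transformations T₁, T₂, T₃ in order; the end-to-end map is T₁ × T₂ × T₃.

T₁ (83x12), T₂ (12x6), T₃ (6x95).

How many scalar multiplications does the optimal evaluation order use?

53286

Order (T₁ × (T₂ × T₃)): (T₂ × T₃): 12×6 by 6×95 → 12×95, cost 12·6·95 = 6840; (T₁ × (T₂ × T₃)): 83×12 by 12×95 → 83×95, cost 83·12·95 = 94620; cumulative 101460. Total 101460.
Order ((T₁ × T₂) × T₃): (T₁ × T₂): 83×12 by 12×6 → 83×6, cost 83·12·6 = 5976; ((T₁ × T₂) × T₃): 83×6 by 6×95 → 83×95, cost 83·6·95 = 47310; cumulative 53286. Total 53286.
Minimum: 53286.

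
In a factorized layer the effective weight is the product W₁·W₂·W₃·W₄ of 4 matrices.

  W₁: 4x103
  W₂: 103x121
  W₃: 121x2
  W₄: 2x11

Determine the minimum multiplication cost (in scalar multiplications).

25838

Adjacent pairs: W₁W₂ = 4·103·121 = 49852; W₂W₃ = 103·121·2 = 24926; W₃W₄ = 121·2·11 = 2662.
Length 3: W₁..W₃: k=1: 0+24926+4·103·2=25750; k=2: 49852+0+4·121·2=50820 → min 25750 | W₂..W₄: k=2: 0+2662+103·121·11=139755; k=3: 24926+0+103·2·11=27192 → min 27192.
Length 4: W₁..W₄: k=1: 0+27192+4·103·11=31724; k=2: 49852+2662+4·121·11=57838; k=3: 25750+0+4·2·11=25838 → min 25838.
Optimal order: ((W₁·(W₂·W₃))·W₄) with cost 25838.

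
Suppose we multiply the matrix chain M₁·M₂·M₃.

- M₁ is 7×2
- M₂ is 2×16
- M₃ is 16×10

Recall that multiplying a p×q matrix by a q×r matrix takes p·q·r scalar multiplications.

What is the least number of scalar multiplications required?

Order (M₁·(M₂·M₃)): (M₂·M₃): 2×16 by 16×10 → 2×10, cost 2·16·10 = 320; (M₁·(M₂·M₃)): 7×2 by 2×10 → 7×10, cost 7·2·10 = 140; cumulative 460. Total 460.
Order ((M₁·M₂)·M₃): (M₁·M₂): 7×2 by 2×16 → 7×16, cost 7·2·16 = 224; ((M₁·M₂)·M₃): 7×16 by 16×10 → 7×10, cost 7·16·10 = 1120; cumulative 1344. Total 1344.
Minimum: 460.

460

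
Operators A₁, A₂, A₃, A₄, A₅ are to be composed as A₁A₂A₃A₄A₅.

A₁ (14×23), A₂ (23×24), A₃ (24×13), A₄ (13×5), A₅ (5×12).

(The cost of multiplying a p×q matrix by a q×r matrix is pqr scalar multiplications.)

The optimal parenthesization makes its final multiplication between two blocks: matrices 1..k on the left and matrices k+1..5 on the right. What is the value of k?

4

Adjacent pairs: A₁A₂ = 14·23·24 = 7728; A₂A₃ = 23·24·13 = 7176; A₃A₄ = 24·13·5 = 1560; A₄A₅ = 13·5·12 = 780.
Length 3: A₁..A₃: k=1: 0+7176+14·23·13=11362; k=2: 7728+0+14·24·13=12096 → min 11362 | A₂..A₄: k=2: 0+1560+23·24·5=4320; k=3: 7176+0+23·13·5=8671 → min 4320 | A₃..A₅: k=3: 0+780+24·13·12=4524; k=4: 1560+0+24·5·12=3000 → min 3000.
Length 4: A₁..A₄: k=1: 0+4320+14·23·5=5930; k=2: 7728+1560+14·24·5=10968; k=3: 11362+0+14·13·5=12272 → min 5930 | A₂..A₅: k=2: 0+3000+23·24·12=9624; k=3: 7176+780+23·13·12=11544; k=4: 4320+0+23·5·12=5700 → min 5700.
Top-level splits: k=1: (A₁..A₁)·(A₂..A₅) → 0+5700+14·23·12 = 9564; k=2: (A₁..A₂)·(A₃..A₅) → 7728+3000+14·24·12 = 14760; k=3: (A₁..A₃)·(A₄..A₅) → 11362+780+14·13·12 = 14326; k=4: (A₁..A₄)·(A₅..A₅) → 5930+0+14·5·12 = 6770.
Best split is after A₄, i.e. k = 4.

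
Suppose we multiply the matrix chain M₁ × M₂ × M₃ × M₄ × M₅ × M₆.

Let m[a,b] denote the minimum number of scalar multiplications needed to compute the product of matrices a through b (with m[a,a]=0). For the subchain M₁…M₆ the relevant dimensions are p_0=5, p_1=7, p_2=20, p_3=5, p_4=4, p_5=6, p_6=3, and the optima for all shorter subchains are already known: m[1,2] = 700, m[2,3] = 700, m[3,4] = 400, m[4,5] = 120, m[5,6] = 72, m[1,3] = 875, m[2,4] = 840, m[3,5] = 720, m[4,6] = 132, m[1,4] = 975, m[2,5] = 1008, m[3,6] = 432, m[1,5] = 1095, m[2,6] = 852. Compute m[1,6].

957

m[1,6] = min over k∈[1,5] of m[1,k]+m[k+1,6]+p_{0}·p_k·p_{6}.
k=1: 0 + 852 + 5·7·3 = 957; k=2: 700 + 432 + 5·20·3 = 1432; k=3: 875 + 132 + 5·5·3 = 1082; k=4: 975 + 72 + 5·4·3 = 1107; k=5: 1095 + 0 + 5·6·3 = 1185.
Minimum: 957 at k=1.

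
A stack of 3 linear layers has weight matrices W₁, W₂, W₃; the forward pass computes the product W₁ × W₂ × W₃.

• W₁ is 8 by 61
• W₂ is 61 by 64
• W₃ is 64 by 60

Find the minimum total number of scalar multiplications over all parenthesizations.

Order (W₁ × (W₂ × W₃)): (W₂ × W₃): 61×64 by 64×60 → 61×60, cost 61·64·60 = 234240; (W₁ × (W₂ × W₃)): 8×61 by 61×60 → 8×60, cost 8·61·60 = 29280; cumulative 263520. Total 263520.
Order ((W₁ × W₂) × W₃): (W₁ × W₂): 8×61 by 61×64 → 8×64, cost 8·61·64 = 31232; ((W₁ × W₂) × W₃): 8×64 by 64×60 → 8×60, cost 8·64·60 = 30720; cumulative 61952. Total 61952.
Minimum: 61952.

61952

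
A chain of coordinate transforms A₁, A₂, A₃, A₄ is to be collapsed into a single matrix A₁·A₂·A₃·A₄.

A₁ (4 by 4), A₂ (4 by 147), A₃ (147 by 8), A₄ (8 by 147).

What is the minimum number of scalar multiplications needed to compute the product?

Adjacent pairs: A₁A₂ = 4·4·147 = 2352; A₂A₃ = 4·147·8 = 4704; A₃A₄ = 147·8·147 = 172872.
Length 3: A₁..A₃: k=1: 0+4704+4·4·8=4832; k=2: 2352+0+4·147·8=7056 → min 4832 | A₂..A₄: k=2: 0+172872+4·147·147=259308; k=3: 4704+0+4·8·147=9408 → min 9408.
Length 4: A₁..A₄: k=1: 0+9408+4·4·147=11760; k=2: 2352+172872+4·147·147=261660; k=3: 4832+0+4·8·147=9536 → min 9536.
Optimal order: ((A₁·(A₂·A₃))·A₄) with cost 9536.

9536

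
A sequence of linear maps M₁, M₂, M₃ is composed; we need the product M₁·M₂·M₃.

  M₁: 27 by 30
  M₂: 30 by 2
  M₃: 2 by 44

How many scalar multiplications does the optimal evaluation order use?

Order (M₁·(M₂·M₃)): (M₂·M₃): 30×2 by 2×44 → 30×44, cost 30·2·44 = 2640; (M₁·(M₂·M₃)): 27×30 by 30×44 → 27×44, cost 27·30·44 = 35640; cumulative 38280. Total 38280.
Order ((M₁·M₂)·M₃): (M₁·M₂): 27×30 by 30×2 → 27×2, cost 27·30·2 = 1620; ((M₁·M₂)·M₃): 27×2 by 2×44 → 27×44, cost 27·2·44 = 2376; cumulative 3996. Total 3996.
Minimum: 3996.

3996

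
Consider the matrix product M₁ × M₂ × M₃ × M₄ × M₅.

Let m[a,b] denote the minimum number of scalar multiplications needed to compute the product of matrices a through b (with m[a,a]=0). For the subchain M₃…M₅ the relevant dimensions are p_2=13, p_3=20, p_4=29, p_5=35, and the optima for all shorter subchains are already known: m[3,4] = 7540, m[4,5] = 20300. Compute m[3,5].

20735

m[3,5] = min over k∈[3,4] of m[3,k]+m[k+1,5]+p_{2}·p_k·p_{5}.
k=3: 0 + 20300 + 13·20·35 = 29400; k=4: 7540 + 0 + 13·29·35 = 20735.
Minimum: 20735 at k=4.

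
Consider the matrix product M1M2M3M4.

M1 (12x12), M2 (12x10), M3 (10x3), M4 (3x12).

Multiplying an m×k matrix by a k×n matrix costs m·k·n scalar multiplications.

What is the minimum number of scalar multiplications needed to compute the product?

Adjacent pairs: M1M2 = 12·12·10 = 1440; M2M3 = 12·10·3 = 360; M3M4 = 10·3·12 = 360.
Length 3: M1..M3: k=1: 0+360+12·12·3=792; k=2: 1440+0+12·10·3=1800 → min 792 | M2..M4: k=2: 0+360+12·10·12=1800; k=3: 360+0+12·3·12=792 → min 792.
Length 4: M1..M4: k=1: 0+792+12·12·12=2520; k=2: 1440+360+12·10·12=3240; k=3: 792+0+12·3·12=1224 → min 1224.
Optimal order: ((M1(M2M3))M4) with cost 1224.

1224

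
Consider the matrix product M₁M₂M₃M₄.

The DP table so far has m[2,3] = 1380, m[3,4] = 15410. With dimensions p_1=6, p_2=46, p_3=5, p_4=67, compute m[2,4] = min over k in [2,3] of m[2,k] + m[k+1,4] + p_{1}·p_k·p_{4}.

3390

m[2,4] = min over k∈[2,3] of m[2,k]+m[k+1,4]+p_{1}·p_k·p_{4}.
k=2: 0 + 15410 + 6·46·67 = 33902; k=3: 1380 + 0 + 6·5·67 = 3390.
Minimum: 3390 at k=3.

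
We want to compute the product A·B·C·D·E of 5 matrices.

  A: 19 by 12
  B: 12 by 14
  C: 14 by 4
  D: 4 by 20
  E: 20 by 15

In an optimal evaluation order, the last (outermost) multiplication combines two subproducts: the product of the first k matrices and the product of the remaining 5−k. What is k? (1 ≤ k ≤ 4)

3

Adjacent pairs: AB = 19·12·14 = 3192; BC = 12·14·4 = 672; CD = 14·4·20 = 1120; DE = 4·20·15 = 1200.
Length 3: A..C: k=1: 0+672+19·12·4=1584; k=2: 3192+0+19·14·4=4256 → min 1584 | B..D: k=2: 0+1120+12·14·20=4480; k=3: 672+0+12·4·20=1632 → min 1632 | C..E: k=3: 0+1200+14·4·15=2040; k=4: 1120+0+14·20·15=5320 → min 2040.
Length 4: A..D: k=1: 0+1632+19·12·20=6192; k=2: 3192+1120+19·14·20=9632; k=3: 1584+0+19·4·20=3104 → min 3104 | B..E: k=2: 0+2040+12·14·15=4560; k=3: 672+1200+12·4·15=2592; k=4: 1632+0+12·20·15=5232 → min 2592.
Top-level splits: k=1: (A..A)·(B..E) → 0+2592+19·12·15 = 6012; k=2: (A..B)·(C..E) → 3192+2040+19·14·15 = 9222; k=3: (A..C)·(D..E) → 1584+1200+19·4·15 = 3924; k=4: (A..D)·(E..E) → 3104+0+19·20·15 = 8804.
Best split is after C, i.e. k = 3.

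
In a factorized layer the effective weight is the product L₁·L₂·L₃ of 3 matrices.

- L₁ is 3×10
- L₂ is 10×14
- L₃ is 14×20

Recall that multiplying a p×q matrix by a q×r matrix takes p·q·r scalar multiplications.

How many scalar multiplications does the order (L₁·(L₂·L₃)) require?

(L₂·L₃): 10×14 by 14×20 → 10×20, cost 10·14·20 = 2800
(L₁·(L₂·L₃)): 3×10 by 10×20 → 3×20, cost 3·10·20 = 600; cumulative 3400
Total: 3400 scalar multiplications.

3400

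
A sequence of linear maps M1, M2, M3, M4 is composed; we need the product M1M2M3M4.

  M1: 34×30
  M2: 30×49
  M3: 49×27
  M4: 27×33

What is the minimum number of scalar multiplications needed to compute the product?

97524

Adjacent pairs: M1M2 = 34·30·49 = 49980; M2M3 = 30·49·27 = 39690; M3M4 = 49·27·33 = 43659.
Length 3: M1..M3: k=1: 0+39690+34·30·27=67230; k=2: 49980+0+34·49·27=94962 → min 67230 | M2..M4: k=2: 0+43659+30·49·33=92169; k=3: 39690+0+30·27·33=66420 → min 66420.
Length 4: M1..M4: k=1: 0+66420+34·30·33=100080; k=2: 49980+43659+34·49·33=148617; k=3: 67230+0+34·27·33=97524 → min 97524.
Optimal order: ((M1(M2M3))M4) with cost 97524.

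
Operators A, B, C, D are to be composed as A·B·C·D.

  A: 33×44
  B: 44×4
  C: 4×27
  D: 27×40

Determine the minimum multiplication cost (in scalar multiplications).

Adjacent pairs: AB = 33·44·4 = 5808; BC = 44·4·27 = 4752; CD = 4·27·40 = 4320.
Length 3: A..C: k=1: 0+4752+33·44·27=43956; k=2: 5808+0+33·4·27=9372 → min 9372 | B..D: k=2: 0+4320+44·4·40=11360; k=3: 4752+0+44·27·40=52272 → min 11360.
Length 4: A..D: k=1: 0+11360+33·44·40=69440; k=2: 5808+4320+33·4·40=15408; k=3: 9372+0+33·27·40=45012 → min 15408.
Optimal order: ((A·B)·(C·D)) with cost 15408.

15408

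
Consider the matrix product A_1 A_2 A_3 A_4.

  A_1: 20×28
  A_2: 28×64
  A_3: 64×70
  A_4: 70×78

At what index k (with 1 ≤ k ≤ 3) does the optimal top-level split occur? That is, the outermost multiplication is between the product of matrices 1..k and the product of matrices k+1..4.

Adjacent pairs: A_1A_2 = 20·28·64 = 35840; A_2A_3 = 28·64·70 = 125440; A_3A_4 = 64·70·78 = 349440.
Length 3: A_1..A_3: k=1: 0+125440+20·28·70=164640; k=2: 35840+0+20·64·70=125440 → min 125440 | A_2..A_4: k=2: 0+349440+28·64·78=489216; k=3: 125440+0+28·70·78=278320 → min 278320.
Top-level splits: k=1: (A_1..A_1)·(A_2..A_4) → 0+278320+20·28·78 = 322000; k=2: (A_1..A_2)·(A_3..A_4) → 35840+349440+20·64·78 = 485120; k=3: (A_1..A_3)·(A_4..A_4) → 125440+0+20·70·78 = 234640.
Best split is after A_3, i.e. k = 3.

3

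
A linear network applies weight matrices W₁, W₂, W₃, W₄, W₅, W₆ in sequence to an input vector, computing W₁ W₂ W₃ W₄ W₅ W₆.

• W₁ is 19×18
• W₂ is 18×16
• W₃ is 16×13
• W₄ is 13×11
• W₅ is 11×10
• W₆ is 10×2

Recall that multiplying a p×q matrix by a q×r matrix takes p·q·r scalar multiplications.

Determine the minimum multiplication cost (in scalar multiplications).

2182

Adjacent pairs: W₁W₂ = 19·18·16 = 5472; W₂W₃ = 18·16·13 = 3744; W₃W₄ = 16·13·11 = 2288; W₄W₅ = 13·11·10 = 1430; W₅W₆ = 11·10·2 = 220.
Length 3: W₁..W₃: k=1: 0+3744+19·18·13=8190; k=2: 5472+0+19·16·13=9424 → min 8190 | W₂..W₄: k=2: 0+2288+18·16·11=5456; k=3: 3744+0+18·13·11=6318 → min 5456 | W₃..W₅: k=3: 0+1430+16·13·10=3510; k=4: 2288+0+16·11·10=4048 → min 3510 | W₄..W₆: k=4: 0+220+13·11·2=506; k=5: 1430+0+13·10·2=1690 → min 506.
Length 4: W₁..W₄: k=1: 0+5456+19·18·11=9218; k=2: 5472+2288+19·16·11=11104; k=3: 8190+0+19·13·11=10907 → min 9218 | W₂..W₅: k=2: 0+3510+18·16·10=6390; k=3: 3744+1430+18·13·10=7514; k=4: 5456+0+18·11·10=7436 → min 6390 | W₃..W₆: k=3: 0+506+16·13·2=922; k=4: 2288+220+16·11·2=2860; k=5: 3510+0+16·10·2=3830 → min 922.
Length 5: W₁..W₅: k=1: 0+6390+19·18·10=9810; k=2: 5472+3510+19·16·10=12022; k=3: 8190+1430+19·13·10=12090; k=4: 9218+0+19·11·10=11308 → min 9810 | W₂..W₆: k=2: 0+922+18·16·2=1498; k=3: 3744+506+18·13·2=4718; k=4: 5456+220+18·11·2=6072; k=5: 6390+0+18·10·2=6750 → min 1498.
Length 6: W₁..W₆: k=1: 0+1498+19·18·2=2182; k=2: 5472+922+19·16·2=7002; k=3: 8190+506+19·13·2=9190; k=4: 9218+220+19·11·2=9856; k=5: 9810+0+19·10·2=10190 → min 2182.
Optimal order: (W₁ (W₂ (W₃ (W₄ (W₅ W₆))))) with cost 2182.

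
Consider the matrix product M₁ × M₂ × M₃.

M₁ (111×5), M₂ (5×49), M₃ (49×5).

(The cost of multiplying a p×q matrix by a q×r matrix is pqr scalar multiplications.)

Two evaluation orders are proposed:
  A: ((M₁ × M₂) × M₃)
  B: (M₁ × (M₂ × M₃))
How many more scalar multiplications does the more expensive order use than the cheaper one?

Order A = ((M₁ × M₂) × M₃): (M₁ × M₂): 111×5 by 5×49 → 111×49, cost 111·5·49 = 27195; ((M₁ × M₂) × M₃): 111×49 by 49×5 → 111×5, cost 111·49·5 = 27195; cumulative 54390. Total 54390.
Order B = (M₁ × (M₂ × M₃)): (M₂ × M₃): 5×49 by 49×5 → 5×5, cost 5·49·5 = 1225; (M₁ × (M₂ × M₃)): 111×5 by 5×5 → 111×5, cost 111·5·5 = 2775; cumulative 4000. Total 4000.
Difference: |54390 − 4000| = 50390.

50390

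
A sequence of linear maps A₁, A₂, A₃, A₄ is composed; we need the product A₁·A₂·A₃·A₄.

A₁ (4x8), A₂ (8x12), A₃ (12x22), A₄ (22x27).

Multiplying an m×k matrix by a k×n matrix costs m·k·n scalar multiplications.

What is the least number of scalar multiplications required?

Adjacent pairs: A₁A₂ = 4·8·12 = 384; A₂A₃ = 8·12·22 = 2112; A₃A₄ = 12·22·27 = 7128.
Length 3: A₁..A₃: k=1: 0+2112+4·8·22=2816; k=2: 384+0+4·12·22=1440 → min 1440 | A₂..A₄: k=2: 0+7128+8·12·27=9720; k=3: 2112+0+8·22·27=6864 → min 6864.
Length 4: A₁..A₄: k=1: 0+6864+4·8·27=7728; k=2: 384+7128+4·12·27=8808; k=3: 1440+0+4·22·27=3816 → min 3816.
Optimal order: (((A₁·A₂)·A₃)·A₄) with cost 3816.

3816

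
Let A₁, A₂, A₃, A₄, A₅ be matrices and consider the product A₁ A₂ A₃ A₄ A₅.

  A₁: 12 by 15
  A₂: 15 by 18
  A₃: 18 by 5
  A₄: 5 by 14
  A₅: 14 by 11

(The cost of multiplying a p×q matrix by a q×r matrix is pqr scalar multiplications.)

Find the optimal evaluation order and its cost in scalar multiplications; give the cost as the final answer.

3680

Adjacent pairs: A₁A₂ = 12·15·18 = 3240; A₂A₃ = 15·18·5 = 1350; A₃A₄ = 18·5·14 = 1260; A₄A₅ = 5·14·11 = 770.
Length 3: A₁..A₃: k=1: 0+1350+12·15·5=2250; k=2: 3240+0+12·18·5=4320 → min 2250 | A₂..A₄: k=2: 0+1260+15·18·14=5040; k=3: 1350+0+15·5·14=2400 → min 2400 | A₃..A₅: k=3: 0+770+18·5·11=1760; k=4: 1260+0+18·14·11=4032 → min 1760.
Length 4: A₁..A₄: k=1: 0+2400+12·15·14=4920; k=2: 3240+1260+12·18·14=7524; k=3: 2250+0+12·5·14=3090 → min 3090 | A₂..A₅: k=2: 0+1760+15·18·11=4730; k=3: 1350+770+15·5·11=2945; k=4: 2400+0+15·14·11=4710 → min 2945.
Length 5: A₁..A₅: k=1: 0+2945+12·15·11=4925; k=2: 3240+1760+12·18·11=7376; k=3: 2250+770+12·5·11=3680; k=4: 3090+0+12·14·11=4938 → min 3680.
Optimal parenthesization: ((A₁ (A₂ A₃)) (A₄ A₅)) with cost 3680.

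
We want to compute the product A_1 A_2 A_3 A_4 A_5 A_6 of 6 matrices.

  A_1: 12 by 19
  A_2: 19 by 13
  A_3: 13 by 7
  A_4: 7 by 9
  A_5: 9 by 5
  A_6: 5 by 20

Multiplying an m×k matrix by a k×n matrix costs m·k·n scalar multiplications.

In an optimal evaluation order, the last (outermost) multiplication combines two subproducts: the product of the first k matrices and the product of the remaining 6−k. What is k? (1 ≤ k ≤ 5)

Adjacent pairs: A_1A_2 = 12·19·13 = 2964; A_2A_3 = 19·13·7 = 1729; A_3A_4 = 13·7·9 = 819; A_4A_5 = 7·9·5 = 315; A_5A_6 = 9·5·20 = 900.
Length 3: A_1..A_3: k=1: 0+1729+12·19·7=3325; k=2: 2964+0+12·13·7=4056 → min 3325 | A_2..A_4: k=2: 0+819+19·13·9=3042; k=3: 1729+0+19·7·9=2926 → min 2926 | A_3..A_5: k=3: 0+315+13·7·5=770; k=4: 819+0+13·9·5=1404 → min 770 | A_4..A_6: k=4: 0+900+7·9·20=2160; k=5: 315+0+7·5·20=1015 → min 1015.
Length 4: A_1..A_4: k=1: 0+2926+12·19·9=4978; k=2: 2964+819+12·13·9=5187; k=3: 3325+0+12·7·9=4081 → min 4081 | A_2..A_5: k=2: 0+770+19·13·5=2005; k=3: 1729+315+19·7·5=2709; k=4: 2926+0+19·9·5=3781 → min 2005 | A_3..A_6: k=3: 0+1015+13·7·20=2835; k=4: 819+900+13·9·20=4059; k=5: 770+0+13·5·20=2070 → min 2070.
Length 5: A_1..A_5: k=1: 0+2005+12·19·5=3145; k=2: 2964+770+12·13·5=4514; k=3: 3325+315+12·7·5=4060; k=4: 4081+0+12·9·5=4621 → min 3145 | A_2..A_6: k=2: 0+2070+19·13·20=7010; k=3: 1729+1015+19·7·20=5404; k=4: 2926+900+19·9·20=7246; k=5: 2005+0+19·5·20=3905 → min 3905.
Top-level splits: k=1: (A_1..A_1)·(A_2..A_6) → 0+3905+12·19·20 = 8465; k=2: (A_1..A_2)·(A_3..A_6) → 2964+2070+12·13·20 = 8154; k=3: (A_1..A_3)·(A_4..A_6) → 3325+1015+12·7·20 = 6020; k=4: (A_1..A_4)·(A_5..A_6) → 4081+900+12·9·20 = 7141; k=5: (A_1..A_5)·(A_6..A_6) → 3145+0+12·5·20 = 4345.
Best split is after A_5, i.e. k = 5.

5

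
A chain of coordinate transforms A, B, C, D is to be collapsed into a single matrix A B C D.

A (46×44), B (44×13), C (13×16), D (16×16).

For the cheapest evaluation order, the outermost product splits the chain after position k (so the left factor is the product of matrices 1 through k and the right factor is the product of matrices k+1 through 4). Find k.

Adjacent pairs: AB = 46·44·13 = 26312; BC = 44·13·16 = 9152; CD = 13·16·16 = 3328.
Length 3: A..C: k=1: 0+9152+46·44·16=41536; k=2: 26312+0+46·13·16=35880 → min 35880 | B..D: k=2: 0+3328+44·13·16=12480; k=3: 9152+0+44·16·16=20416 → min 12480.
Top-level splits: k=1: (A..A)·(B..D) → 0+12480+46·44·16 = 44864; k=2: (A..B)·(C..D) → 26312+3328+46·13·16 = 39208; k=3: (A..C)·(D..D) → 35880+0+46·16·16 = 47656.
Best split is after B, i.e. k = 2.

2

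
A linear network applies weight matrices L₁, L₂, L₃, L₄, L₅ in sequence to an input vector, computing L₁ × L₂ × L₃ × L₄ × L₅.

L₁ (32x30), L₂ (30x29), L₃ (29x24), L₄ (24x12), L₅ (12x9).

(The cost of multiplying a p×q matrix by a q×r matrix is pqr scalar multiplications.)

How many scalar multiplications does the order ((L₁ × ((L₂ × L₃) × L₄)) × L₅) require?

(L₂ × L₃): 30×29 by 29×24 → 30×24, cost 30·29·24 = 20880
((L₂ × L₃) × L₄): 30×24 by 24×12 → 30×12, cost 30·24·12 = 8640; cumulative 29520
(L₁ × ((L₂ × L₃) × L₄)): 32×30 by 30×12 → 32×12, cost 32·30·12 = 11520; cumulative 41040
((L₁ × ((L₂ × L₃) × L₄)) × L₅): 32×12 by 12×9 → 32×9, cost 32·12·9 = 3456; cumulative 44496
Total: 44496 scalar multiplications.

44496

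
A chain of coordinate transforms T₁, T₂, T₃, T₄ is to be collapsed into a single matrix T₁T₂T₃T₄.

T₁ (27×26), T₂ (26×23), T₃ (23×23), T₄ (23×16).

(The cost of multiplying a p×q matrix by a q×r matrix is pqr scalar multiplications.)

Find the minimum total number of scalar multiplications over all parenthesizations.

29264

Adjacent pairs: T₁T₂ = 27·26·23 = 16146; T₂T₃ = 26·23·23 = 13754; T₃T₄ = 23·23·16 = 8464.
Length 3: T₁..T₃: k=1: 0+13754+27·26·23=29900; k=2: 16146+0+27·23·23=30429 → min 29900 | T₂..T₄: k=2: 0+8464+26·23·16=18032; k=3: 13754+0+26·23·16=23322 → min 18032.
Length 4: T₁..T₄: k=1: 0+18032+27·26·16=29264; k=2: 16146+8464+27·23·16=34546; k=3: 29900+0+27·23·16=39836 → min 29264.
Optimal order: (T₁(T₂(T₃T₄))) with cost 29264.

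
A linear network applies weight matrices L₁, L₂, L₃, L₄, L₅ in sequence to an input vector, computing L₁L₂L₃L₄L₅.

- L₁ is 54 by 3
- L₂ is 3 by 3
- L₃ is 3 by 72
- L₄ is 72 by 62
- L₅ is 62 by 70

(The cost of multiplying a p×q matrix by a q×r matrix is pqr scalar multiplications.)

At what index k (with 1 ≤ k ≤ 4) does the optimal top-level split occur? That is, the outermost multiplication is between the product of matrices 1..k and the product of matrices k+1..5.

Adjacent pairs: L₁L₂ = 54·3·3 = 486; L₂L₃ = 3·3·72 = 648; L₃L₄ = 3·72·62 = 13392; L₄L₅ = 72·62·70 = 312480.
Length 3: L₁..L₃: k=1: 0+648+54·3·72=12312; k=2: 486+0+54·3·72=12150 → min 12150 | L₂..L₄: k=2: 0+13392+3·3·62=13950; k=3: 648+0+3·72·62=14040 → min 13950 | L₃..L₅: k=3: 0+312480+3·72·70=327600; k=4: 13392+0+3·62·70=26412 → min 26412.
Length 4: L₁..L₄: k=1: 0+13950+54·3·62=23994; k=2: 486+13392+54·3·62=23922; k=3: 12150+0+54·72·62=253206 → min 23922 | L₂..L₅: k=2: 0+26412+3·3·70=27042; k=3: 648+312480+3·72·70=328248; k=4: 13950+0+3·62·70=26970 → min 26970.
Top-level splits: k=1: (L₁..L₁)·(L₂..L₅) → 0+26970+54·3·70 = 38310; k=2: (L₁..L₂)·(L₃..L₅) → 486+26412+54·3·70 = 38238; k=3: (L₁..L₃)·(L₄..L₅) → 12150+312480+54·72·70 = 596790; k=4: (L₁..L₄)·(L₅..L₅) → 23922+0+54·62·70 = 258282.
Best split is after L₂, i.e. k = 2.

2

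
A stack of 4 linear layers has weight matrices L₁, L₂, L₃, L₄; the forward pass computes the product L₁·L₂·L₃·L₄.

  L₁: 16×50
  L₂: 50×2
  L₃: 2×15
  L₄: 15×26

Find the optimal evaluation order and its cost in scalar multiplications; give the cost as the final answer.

3212

Adjacent pairs: L₁L₂ = 16·50·2 = 1600; L₂L₃ = 50·2·15 = 1500; L₃L₄ = 2·15·26 = 780.
Length 3: L₁..L₃: k=1: 0+1500+16·50·15=13500; k=2: 1600+0+16·2·15=2080 → min 2080 | L₂..L₄: k=2: 0+780+50·2·26=3380; k=3: 1500+0+50·15·26=21000 → min 3380.
Length 4: L₁..L₄: k=1: 0+3380+16·50·26=24180; k=2: 1600+780+16·2·26=3212; k=3: 2080+0+16·15·26=8320 → min 3212.
Optimal parenthesization: ((L₁·L₂)·(L₃·L₄)) with cost 3212.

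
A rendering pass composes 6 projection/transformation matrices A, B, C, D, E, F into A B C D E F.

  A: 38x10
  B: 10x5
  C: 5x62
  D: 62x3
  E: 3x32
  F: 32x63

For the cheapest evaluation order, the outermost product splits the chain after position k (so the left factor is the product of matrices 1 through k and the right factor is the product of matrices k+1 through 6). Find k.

4

Adjacent pairs: AB = 38·10·5 = 1900; BC = 10·5·62 = 3100; CD = 5·62·3 = 930; DE = 62·3·32 = 5952; EF = 3·32·63 = 6048.
Length 3: A..C: k=1: 0+3100+38·10·62=26660; k=2: 1900+0+38·5·62=13680 → min 13680 | B..D: k=2: 0+930+10·5·3=1080; k=3: 3100+0+10·62·3=4960 → min 1080 | C..E: k=3: 0+5952+5·62·32=15872; k=4: 930+0+5·3·32=1410 → min 1410 | D..F: k=4: 0+6048+62·3·63=17766; k=5: 5952+0+62·32·63=130944 → min 17766.
Length 4: A..D: k=1: 0+1080+38·10·3=2220; k=2: 1900+930+38·5·3=3400; k=3: 13680+0+38·62·3=20748 → min 2220 | B..E: k=2: 0+1410+10·5·32=3010; k=3: 3100+5952+10·62·32=28892; k=4: 1080+0+10·3·32=2040 → min 2040 | C..F: k=3: 0+17766+5·62·63=37296; k=4: 930+6048+5·3·63=7923; k=5: 1410+0+5·32·63=11490 → min 7923.
Length 5: A..E: k=1: 0+2040+38·10·32=14200; k=2: 1900+1410+38·5·32=9390; k=3: 13680+5952+38·62·32=95024; k=4: 2220+0+38·3·32=5868 → min 5868 | B..F: k=2: 0+7923+10·5·63=11073; k=3: 3100+17766+10·62·63=59926; k=4: 1080+6048+10·3·63=9018; k=5: 2040+0+10·32·63=22200 → min 9018.
Top-level splits: k=1: (A..A)·(B..F) → 0+9018+38·10·63 = 32958; k=2: (A..B)·(C..F) → 1900+7923+38·5·63 = 21793; k=3: (A..C)·(D..F) → 13680+17766+38·62·63 = 179874; k=4: (A..D)·(E..F) → 2220+6048+38·3·63 = 15450; k=5: (A..E)·(F..F) → 5868+0+38·32·63 = 82476.
Best split is after D, i.e. k = 4.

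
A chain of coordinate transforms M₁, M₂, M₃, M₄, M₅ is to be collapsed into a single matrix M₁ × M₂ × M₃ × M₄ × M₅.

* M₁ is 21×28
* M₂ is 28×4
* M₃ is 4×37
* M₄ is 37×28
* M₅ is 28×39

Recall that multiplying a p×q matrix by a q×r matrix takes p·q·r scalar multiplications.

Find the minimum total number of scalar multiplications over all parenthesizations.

14140

Adjacent pairs: M₁M₂ = 21·28·4 = 2352; M₂M₃ = 28·4·37 = 4144; M₃M₄ = 4·37·28 = 4144; M₄M₅ = 37·28·39 = 40404.
Length 3: M₁..M₃: k=1: 0+4144+21·28·37=25900; k=2: 2352+0+21·4·37=5460 → min 5460 | M₂..M₄: k=2: 0+4144+28·4·28=7280; k=3: 4144+0+28·37·28=33152 → min 7280 | M₃..M₅: k=3: 0+40404+4·37·39=46176; k=4: 4144+0+4·28·39=8512 → min 8512.
Length 4: M₁..M₄: k=1: 0+7280+21·28·28=23744; k=2: 2352+4144+21·4·28=8848; k=3: 5460+0+21·37·28=27216 → min 8848 | M₂..M₅: k=2: 0+8512+28·4·39=12880; k=3: 4144+40404+28·37·39=84952; k=4: 7280+0+28·28·39=37856 → min 12880.
Length 5: M₁..M₅: k=1: 0+12880+21·28·39=35812; k=2: 2352+8512+21·4·39=14140; k=3: 5460+40404+21·37·39=76167; k=4: 8848+0+21·28·39=31780 → min 14140.
Optimal order: ((M₁ × M₂) × ((M₃ × M₄) × M₅)) with cost 14140.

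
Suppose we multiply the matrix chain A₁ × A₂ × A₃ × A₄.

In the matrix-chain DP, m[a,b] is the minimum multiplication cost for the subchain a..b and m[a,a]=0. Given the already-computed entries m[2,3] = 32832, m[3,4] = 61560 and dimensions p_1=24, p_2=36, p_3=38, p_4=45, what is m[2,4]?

m[2,4] = min over k∈[2,3] of m[2,k]+m[k+1,4]+p_{1}·p_k·p_{4}.
k=2: 0 + 61560 + 24·36·45 = 100440; k=3: 32832 + 0 + 24·38·45 = 73872.
Minimum: 73872 at k=3.

73872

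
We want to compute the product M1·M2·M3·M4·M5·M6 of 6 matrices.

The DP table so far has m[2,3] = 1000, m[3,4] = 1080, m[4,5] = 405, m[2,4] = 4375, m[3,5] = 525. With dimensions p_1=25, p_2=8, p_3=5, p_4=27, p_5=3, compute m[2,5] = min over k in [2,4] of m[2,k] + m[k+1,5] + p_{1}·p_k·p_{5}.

1125

m[2,5] = min over k∈[2,4] of m[2,k]+m[k+1,5]+p_{1}·p_k·p_{5}.
k=2: 0 + 525 + 25·8·3 = 1125; k=3: 1000 + 405 + 25·5·3 = 1780; k=4: 4375 + 0 + 25·27·3 = 6400.
Minimum: 1125 at k=2.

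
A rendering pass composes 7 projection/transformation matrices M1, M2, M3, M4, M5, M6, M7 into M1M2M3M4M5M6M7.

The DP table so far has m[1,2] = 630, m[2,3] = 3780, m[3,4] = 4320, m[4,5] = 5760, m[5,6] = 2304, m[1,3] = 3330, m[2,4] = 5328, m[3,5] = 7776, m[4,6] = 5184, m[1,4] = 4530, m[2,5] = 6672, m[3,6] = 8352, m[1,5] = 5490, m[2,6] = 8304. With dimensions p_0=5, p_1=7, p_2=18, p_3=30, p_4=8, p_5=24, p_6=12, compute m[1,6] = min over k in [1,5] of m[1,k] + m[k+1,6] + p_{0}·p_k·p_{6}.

6930

m[1,6] = min over k∈[1,5] of m[1,k]+m[k+1,6]+p_{0}·p_k·p_{6}.
k=1: 0 + 8304 + 5·7·12 = 8724; k=2: 630 + 8352 + 5·18·12 = 10062; k=3: 3330 + 5184 + 5·30·12 = 10314; k=4: 4530 + 2304 + 5·8·12 = 7314; k=5: 5490 + 0 + 5·24·12 = 6930.
Minimum: 6930 at k=5.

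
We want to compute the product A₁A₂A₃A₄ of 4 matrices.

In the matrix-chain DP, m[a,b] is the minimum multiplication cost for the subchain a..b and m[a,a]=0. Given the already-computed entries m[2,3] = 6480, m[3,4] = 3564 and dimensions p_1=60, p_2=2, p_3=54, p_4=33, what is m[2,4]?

m[2,4] = min over k∈[2,3] of m[2,k]+m[k+1,4]+p_{1}·p_k·p_{4}.
k=2: 0 + 3564 + 60·2·33 = 7524; k=3: 6480 + 0 + 60·54·33 = 113400.
Minimum: 7524 at k=2.

7524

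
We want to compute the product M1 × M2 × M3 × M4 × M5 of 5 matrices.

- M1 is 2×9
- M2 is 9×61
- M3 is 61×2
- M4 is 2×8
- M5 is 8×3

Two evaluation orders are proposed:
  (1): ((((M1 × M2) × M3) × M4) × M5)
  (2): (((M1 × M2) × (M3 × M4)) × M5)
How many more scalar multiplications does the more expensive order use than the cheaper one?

1676

Order (1) = ((((M1 × M2) × M3) × M4) × M5): (M1 × M2): 2×9 by 9×61 → 2×61, cost 2·9·61 = 1098; ((M1 × M2) × M3): 2×61 by 61×2 → 2×2, cost 2·61·2 = 244; cumulative 1342; (((M1 × M2) × M3) × M4): 2×2 by 2×8 → 2×8, cost 2·2·8 = 32; cumulative 1374; ((((M1 × M2) × M3) × M4) × M5): 2×8 by 8×3 → 2×3, cost 2·8·3 = 48; cumulative 1422. Total 1422.
Order (2) = (((M1 × M2) × (M3 × M4)) × M5): (M1 × M2): 2×9 by 9×61 → 2×61, cost 2·9·61 = 1098; (M3 × M4): 61×2 by 2×8 → 61×8, cost 61·2·8 = 976; ((M1 × M2) × (M3 × M4)): 2×61 by 61×8 → 2×8, cost 2·61·8 = 976; cumulative 3050; (((M1 × M2) × (M3 × M4)) × M5): 2×8 by 8×3 → 2×3, cost 2·8·3 = 48; cumulative 3098. Total 3098.
Difference: |1422 − 3098| = 1676.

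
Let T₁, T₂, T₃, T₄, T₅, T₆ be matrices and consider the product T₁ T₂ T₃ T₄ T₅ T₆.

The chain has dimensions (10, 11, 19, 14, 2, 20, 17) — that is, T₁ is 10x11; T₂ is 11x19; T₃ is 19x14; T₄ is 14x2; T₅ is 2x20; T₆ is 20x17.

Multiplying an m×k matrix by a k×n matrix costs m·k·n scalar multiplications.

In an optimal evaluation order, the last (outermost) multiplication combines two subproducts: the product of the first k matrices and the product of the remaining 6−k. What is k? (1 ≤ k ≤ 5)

Adjacent pairs: T₁T₂ = 10·11·19 = 2090; T₂T₃ = 11·19·14 = 2926; T₃T₄ = 19·14·2 = 532; T₄T₅ = 14·2·20 = 560; T₅T₆ = 2·20·17 = 680.
Length 3: T₁..T₃: k=1: 0+2926+10·11·14=4466; k=2: 2090+0+10·19·14=4750 → min 4466 | T₂..T₄: k=2: 0+532+11·19·2=950; k=3: 2926+0+11·14·2=3234 → min 950 | T₃..T₅: k=3: 0+560+19·14·20=5880; k=4: 532+0+19·2·20=1292 → min 1292 | T₄..T₆: k=4: 0+680+14·2·17=1156; k=5: 560+0+14·20·17=5320 → min 1156.
Length 4: T₁..T₄: k=1: 0+950+10·11·2=1170; k=2: 2090+532+10·19·2=3002; k=3: 4466+0+10·14·2=4746 → min 1170 | T₂..T₅: k=2: 0+1292+11·19·20=5472; k=3: 2926+560+11·14·20=6566; k=4: 950+0+11·2·20=1390 → min 1390 | T₃..T₆: k=3: 0+1156+19·14·17=5678; k=4: 532+680+19·2·17=1858; k=5: 1292+0+19·20·17=7752 → min 1858.
Length 5: T₁..T₅: k=1: 0+1390+10·11·20=3590; k=2: 2090+1292+10·19·20=7182; k=3: 4466+560+10·14·20=7826; k=4: 1170+0+10·2·20=1570 → min 1570 | T₂..T₆: k=2: 0+1858+11·19·17=5411; k=3: 2926+1156+11·14·17=6700; k=4: 950+680+11·2·17=2004; k=5: 1390+0+11·20·17=5130 → min 2004.
Top-level splits: k=1: (T₁..T₁)·(T₂..T₆) → 0+2004+10·11·17 = 3874; k=2: (T₁..T₂)·(T₃..T₆) → 2090+1858+10·19·17 = 7178; k=3: (T₁..T₃)·(T₄..T₆) → 4466+1156+10·14·17 = 8002; k=4: (T₁..T₄)·(T₅..T₆) → 1170+680+10·2·17 = 2190; k=5: (T₁..T₅)·(T₆..T₆) → 1570+0+10·20·17 = 4970.
Best split is after T₄, i.e. k = 4.

4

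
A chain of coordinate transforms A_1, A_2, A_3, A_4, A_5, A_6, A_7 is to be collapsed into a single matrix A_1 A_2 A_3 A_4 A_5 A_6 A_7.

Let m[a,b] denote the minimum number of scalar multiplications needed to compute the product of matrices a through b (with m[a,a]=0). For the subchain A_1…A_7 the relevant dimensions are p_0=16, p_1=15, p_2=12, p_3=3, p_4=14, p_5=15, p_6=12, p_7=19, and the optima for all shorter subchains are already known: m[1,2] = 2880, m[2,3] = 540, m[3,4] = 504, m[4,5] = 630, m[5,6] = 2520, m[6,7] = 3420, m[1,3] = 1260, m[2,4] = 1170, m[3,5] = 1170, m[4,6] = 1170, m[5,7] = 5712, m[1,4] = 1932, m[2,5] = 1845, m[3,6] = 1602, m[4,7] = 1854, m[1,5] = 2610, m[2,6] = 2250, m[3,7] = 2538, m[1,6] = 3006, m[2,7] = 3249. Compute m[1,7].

4026

m[1,7] = min over k∈[1,6] of m[1,k]+m[k+1,7]+p_{0}·p_k·p_{7}.
k=1: 0 + 3249 + 16·15·19 = 7809; k=2: 2880 + 2538 + 16·12·19 = 9066; k=3: 1260 + 1854 + 16·3·19 = 4026; k=4: 1932 + 5712 + 16·14·19 = 11900; k=5: 2610 + 3420 + 16·15·19 = 10590; k=6: 3006 + 0 + 16·12·19 = 6654.
Minimum: 4026 at k=3.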